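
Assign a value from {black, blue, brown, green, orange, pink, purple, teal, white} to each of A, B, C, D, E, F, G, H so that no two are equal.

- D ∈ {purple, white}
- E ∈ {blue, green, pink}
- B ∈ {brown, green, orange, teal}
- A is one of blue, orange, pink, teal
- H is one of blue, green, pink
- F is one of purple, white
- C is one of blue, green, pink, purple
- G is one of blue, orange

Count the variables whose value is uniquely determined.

The 8 variables draw from only 8 values {blue, brown, green, orange, pink, purple, teal, white}, so each is used; only B can be brown, hence B = brown.
The 7 still-open variables together cover exactly {blue, green, orange, pink, purple, teal, white} — 7 values for 7 variables — and teal appears only in A's list, so A = teal.
The 6 still-open variables together cover exactly {blue, green, orange, pink, purple, white} — 6 values for 6 variables — and orange appears only in G's list, so G = orange.
D and F between them cover only {purple, white} — a naked pair. Remove those values from C.
Determined: A=teal, B=brown, G=orange. The other variables each still have more than one consistent value. That makes 3.

3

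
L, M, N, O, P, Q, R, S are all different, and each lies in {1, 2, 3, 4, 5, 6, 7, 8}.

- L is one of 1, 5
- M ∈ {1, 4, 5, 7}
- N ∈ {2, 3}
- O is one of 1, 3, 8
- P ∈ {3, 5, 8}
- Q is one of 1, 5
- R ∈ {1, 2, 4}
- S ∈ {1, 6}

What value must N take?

2

The 8 variables draw from only 8 values {1, 2, 3, 4, 5, 6, 7, 8}, so each is used; only S can be 6, hence S = 6.
The 7 still-open variables together cover exactly {1, 2, 3, 4, 5, 7, 8} — 7 values for 7 variables — and 7 appears only in M's list, so M = 7.
Among the 6 still-open variables, 4 fits only R (and all 6 values in {1, 2, 3, 4, 5, 8} must be used), so R = 4.
The 5 still-open variables draw from only 5 values {1, 2, 3, 5, 8}, so each is used; only N can be 2, hence N = 2.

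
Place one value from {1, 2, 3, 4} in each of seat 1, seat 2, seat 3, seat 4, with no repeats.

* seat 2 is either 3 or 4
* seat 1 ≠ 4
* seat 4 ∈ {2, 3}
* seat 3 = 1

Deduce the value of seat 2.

seat 3 must be 1 (only option left). Remove 1 from seat 1.
The 3 still-open variables draw from only 3 values {2, 3, 4}, so each is used; only seat 2 can be 4, hence seat 2 = 4.

4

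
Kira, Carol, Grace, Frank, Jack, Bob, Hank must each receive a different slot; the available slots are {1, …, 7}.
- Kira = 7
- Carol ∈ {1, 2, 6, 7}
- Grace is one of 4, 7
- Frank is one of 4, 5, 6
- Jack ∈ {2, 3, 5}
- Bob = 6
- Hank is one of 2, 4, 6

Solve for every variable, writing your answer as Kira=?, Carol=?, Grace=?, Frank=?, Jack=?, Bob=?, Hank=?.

Kira's domain is down to {7}, so Kira = 7. Strike 7 from Carol, Grace.
Grace must be 4 (only option left). Eliminate 4 elsewhere: Frank, Hank.
Bob's domain is down to {6}, so Bob = 6. So Carol, Frank, Hank can't be 6.
That leaves Hank = 2. Strike 2 from Carol, Jack.
That leaves Carol = 1.
Frank has just one choice, so Frank = 5. So Jack can't be 5.
Jack's domain is down to {3}, so Jack = 3.

Kira=7, Carol=1, Grace=4, Frank=5, Jack=3, Bob=6, Hank=2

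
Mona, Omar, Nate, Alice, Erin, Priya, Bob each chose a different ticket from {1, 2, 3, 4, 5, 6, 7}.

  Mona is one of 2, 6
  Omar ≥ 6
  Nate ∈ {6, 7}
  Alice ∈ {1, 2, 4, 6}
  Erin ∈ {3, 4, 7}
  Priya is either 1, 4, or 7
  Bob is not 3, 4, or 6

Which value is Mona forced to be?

2

The 7 variables draw from only 7 values {1, 2, 3, 4, 5, 6, 7}, so each is used; only Erin can be 3, hence Erin = 3.
The 6 still-open variables draw from only 6 values {1, 2, 4, 5, 6, 7}, so each is used; only Bob can be 5, hence Bob = 5.
Omar and Nate between them cover only {6, 7} — a naked pair. Remove those values from Mona, Alice, Priya.
So Mona = 2.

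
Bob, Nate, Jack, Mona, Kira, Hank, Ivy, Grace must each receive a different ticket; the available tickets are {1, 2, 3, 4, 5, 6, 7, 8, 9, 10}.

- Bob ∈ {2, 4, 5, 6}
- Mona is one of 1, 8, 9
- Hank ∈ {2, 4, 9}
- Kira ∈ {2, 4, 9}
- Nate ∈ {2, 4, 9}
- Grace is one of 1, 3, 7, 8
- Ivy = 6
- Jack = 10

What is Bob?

Jack has just one choice, so Jack = 10.
Ivy must be 6 (only option left). So Bob can't be 6.
Nate, Kira, Hank share exactly the 3 values {2, 4, 9}; by pigeonhole those values go to them, so strike 2, 4, 9 from Bob, Mona.
So Bob = 5.

5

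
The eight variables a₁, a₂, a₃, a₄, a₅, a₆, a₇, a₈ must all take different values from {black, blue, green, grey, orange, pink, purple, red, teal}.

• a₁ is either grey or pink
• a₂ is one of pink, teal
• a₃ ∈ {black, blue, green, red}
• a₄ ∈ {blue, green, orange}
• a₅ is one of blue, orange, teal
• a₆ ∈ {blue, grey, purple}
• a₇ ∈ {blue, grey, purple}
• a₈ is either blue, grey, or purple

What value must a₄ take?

green

a₆, a₇, a₈ share exactly the 3 values {blue, grey, purple}; by pigeonhole those values go to them, so strike blue, grey, purple from a₁, a₃, a₄, a₅.
a₁ must be pink (only option left). Strike pink from a₂.
That leaves a₂ = teal. Strike teal from a₅.
a₅ must be orange (only option left). So a₄ can't be orange.
So a₄ = green.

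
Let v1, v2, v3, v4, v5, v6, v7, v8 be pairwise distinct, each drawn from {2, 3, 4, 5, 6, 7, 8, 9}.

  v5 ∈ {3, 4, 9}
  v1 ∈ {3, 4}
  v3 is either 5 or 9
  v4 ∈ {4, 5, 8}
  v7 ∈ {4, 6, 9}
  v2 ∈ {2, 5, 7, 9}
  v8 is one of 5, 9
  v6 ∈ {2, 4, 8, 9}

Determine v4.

The 8 variables draw from only 8 values {2, 3, 4, 5, 6, 7, 8, 9}, so each is used; only v7 can be 6, hence v7 = 6.
The 7 still-open variables together cover exactly {2, 3, 4, 5, 7, 8, 9} — 7 values for 7 variables — and 7 appears only in v2's list, so v2 = 7.
The 6 still-open variables draw from only 6 values {2, 3, 4, 5, 8, 9}, so each is used; only v6 can be 2, hence v6 = 2.
The 5 still-open variables draw from only 5 values {3, 4, 5, 8, 9}, so each is used; only v4 can be 8, hence v4 = 8.

8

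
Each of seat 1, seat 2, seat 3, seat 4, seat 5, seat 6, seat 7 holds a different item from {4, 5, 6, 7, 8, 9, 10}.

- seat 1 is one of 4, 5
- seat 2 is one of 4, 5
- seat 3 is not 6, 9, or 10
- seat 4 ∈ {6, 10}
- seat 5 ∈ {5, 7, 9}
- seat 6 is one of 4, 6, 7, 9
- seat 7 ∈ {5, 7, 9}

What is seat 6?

The 7 variables draw from only 7 values {4, 5, 6, 7, 8, 9, 10}, so each is used; only seat 3 can be 8, hence seat 3 = 8.
The 6 still-open variables together cover exactly {4, 5, 6, 7, 9, 10} — 6 values for 6 variables — and 10 appears only in seat 4's list, so seat 4 = 10.
The 5 still-open variables together cover exactly {4, 5, 6, 7, 9} — 5 values for 5 variables — and 6 appears only in seat 6's list, so seat 6 = 6.

6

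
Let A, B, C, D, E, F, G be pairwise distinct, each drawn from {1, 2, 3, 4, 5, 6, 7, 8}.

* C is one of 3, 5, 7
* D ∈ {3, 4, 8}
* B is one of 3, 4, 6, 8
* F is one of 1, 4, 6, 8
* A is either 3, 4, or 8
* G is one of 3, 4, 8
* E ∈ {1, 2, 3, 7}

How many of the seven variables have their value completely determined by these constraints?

2

A, D, G share exactly the 3 values {3, 4, 8}; by pigeonhole those values go to them, so strike 3, 4, 8 from B, C, E, F.
B must be 6 (only option left). Strike 6 from F.
F must be 1 (only option left). Eliminate 1 elsewhere: E.
Determined: B=6, F=1. The other variables each still have more than one consistent value. That makes 2.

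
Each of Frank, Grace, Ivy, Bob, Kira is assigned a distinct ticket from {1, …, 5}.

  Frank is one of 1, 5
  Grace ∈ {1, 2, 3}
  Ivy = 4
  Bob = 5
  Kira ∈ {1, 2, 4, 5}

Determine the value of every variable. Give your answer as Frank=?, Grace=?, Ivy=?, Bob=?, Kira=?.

Ivy has just one choice, so Ivy = 4. Strike 4 from Kira.
Bob must be 5 (only option left). So Frank, Kira can't be 5.
Frank must be 1 (only option left). So Grace, Kira can't be 1.
Kira's domain is down to {2}, so Kira = 2. Eliminate 2 elsewhere: Grace.
Grace's domain is down to {3}, so Grace = 3.

Frank=1, Grace=3, Ivy=4, Bob=5, Kira=2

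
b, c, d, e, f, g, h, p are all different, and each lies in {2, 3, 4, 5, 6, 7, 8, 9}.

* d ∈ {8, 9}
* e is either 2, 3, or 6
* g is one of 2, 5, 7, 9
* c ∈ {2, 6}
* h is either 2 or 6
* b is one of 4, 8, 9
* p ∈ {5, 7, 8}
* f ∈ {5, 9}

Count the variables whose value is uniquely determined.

Among the 8 variables, 3 fits only e (and all 8 values in {2, 3, 4, 5, 6, 7, 8, 9} must be used), so e = 3.
The 7 still-open variables together cover exactly {2, 4, 5, 6, 7, 8, 9} — 7 values for 7 variables — and 4 appears only in b's list, so b = 4.
c and h share exactly the 2 values {2, 6}; by pigeonhole those values go to them, so strike 2, 6 from g.
Determined: b=4, e=3. The other variables each still have more than one consistent value. That makes 2.

2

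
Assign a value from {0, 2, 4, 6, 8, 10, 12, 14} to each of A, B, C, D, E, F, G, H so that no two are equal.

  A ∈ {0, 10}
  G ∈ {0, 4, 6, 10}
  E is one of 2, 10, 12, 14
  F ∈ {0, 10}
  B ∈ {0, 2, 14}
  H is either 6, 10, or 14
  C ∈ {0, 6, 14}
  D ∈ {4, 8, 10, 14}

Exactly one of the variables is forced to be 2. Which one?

The 8 variables together cover exactly {0, 2, 4, 6, 8, 10, 12, 14} — 8 values for 8 variables — and 8 appears only in D's list, so D = 8.
The 7 still-open variables draw from only 7 values {0, 2, 4, 6, 10, 12, 14}, so each is used; only G can be 4, hence G = 4.
The 6 still-open variables draw from only 6 values {0, 2, 6, 10, 12, 14}, so each is used; only E can be 12, hence E = 12.
The 5 still-open variables together cover exactly {0, 2, 6, 10, 14} — 5 values for 5 variables — and 2 appears only in B's list, so B = 2.

B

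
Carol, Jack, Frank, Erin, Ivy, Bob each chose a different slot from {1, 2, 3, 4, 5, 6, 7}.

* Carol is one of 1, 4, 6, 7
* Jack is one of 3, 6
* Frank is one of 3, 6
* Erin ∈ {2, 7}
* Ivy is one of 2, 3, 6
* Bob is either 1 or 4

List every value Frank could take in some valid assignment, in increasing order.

The 2 variables Jack and Frank are confined to {3, 6}, which locks those values in; drop them from Carol, Ivy.
Ivy must be 2 (only option left). Eliminate 2 elsewhere: Erin.
That leaves Erin = 7. Eliminate 7 elsewhere: Carol.
No further eliminations apply; Frank can still be any of 3, 6.

3, 6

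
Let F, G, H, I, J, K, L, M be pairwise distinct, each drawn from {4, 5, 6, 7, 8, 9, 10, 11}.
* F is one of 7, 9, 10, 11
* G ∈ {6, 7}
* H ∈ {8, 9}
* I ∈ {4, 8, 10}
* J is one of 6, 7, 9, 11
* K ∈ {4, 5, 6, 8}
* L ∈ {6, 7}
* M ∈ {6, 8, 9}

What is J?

11

The 8 variables together cover exactly {4, 5, 6, 7, 8, 9, 10, 11} — 8 values for 8 variables — and 5 appears only in K's list, so K = 5.
Among the 7 still-open variables, 4 fits only I (and all 7 values in {4, 6, 7, 8, 9, 10, 11} must be used), so I = 4.
The 6 still-open variables draw from only 6 values {6, 7, 8, 9, 10, 11}, so each is used; only F can be 10, hence F = 10.
The 5 still-open variables together cover exactly {6, 7, 8, 9, 11} — 5 values for 5 variables — and 11 appears only in J's list, so J = 11.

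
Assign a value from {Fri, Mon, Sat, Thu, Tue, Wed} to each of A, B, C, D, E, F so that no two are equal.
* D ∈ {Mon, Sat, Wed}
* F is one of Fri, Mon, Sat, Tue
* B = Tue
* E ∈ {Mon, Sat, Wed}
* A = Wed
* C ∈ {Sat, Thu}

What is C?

Thu

A has just one choice, so A = Wed. Remove Wed from D, E.
That leaves B = Tue. Strike Tue from F.
The 4 still-open variables draw from only 4 values {Fri, Mon, Sat, Thu}, so each is used; only F can be Fri, hence F = Fri.
Among the 3 still-open variables, Thu fits only C (and all 3 values in {Mon, Sat, Thu} must be used), so C = Thu.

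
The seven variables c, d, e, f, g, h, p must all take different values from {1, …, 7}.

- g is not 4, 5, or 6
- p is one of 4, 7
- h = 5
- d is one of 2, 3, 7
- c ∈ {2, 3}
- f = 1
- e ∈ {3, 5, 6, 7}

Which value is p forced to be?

f must be 1 (only option left). So g can't be 1.
h's domain is down to {5}, so h = 5. Eliminate 5 elsewhere: e.
The 5 still-open variables draw from only 5 values {2, 3, 4, 6, 7}, so each is used; only p can be 4, hence p = 4.

4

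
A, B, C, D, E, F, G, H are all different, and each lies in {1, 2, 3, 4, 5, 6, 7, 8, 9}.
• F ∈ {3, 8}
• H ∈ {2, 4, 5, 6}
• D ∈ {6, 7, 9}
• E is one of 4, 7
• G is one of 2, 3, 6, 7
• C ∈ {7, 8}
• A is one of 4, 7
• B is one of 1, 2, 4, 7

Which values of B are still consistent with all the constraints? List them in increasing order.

The 2 variables A and E are confined to {4, 7}, which locks those values in; drop them from B, C, D, G, H.
C must be 8 (only option left). Remove 8 from F.
F must be 3 (only option left). Eliminate 3 elsewhere: G.
No further eliminations apply; B can still be any of 1, 2.

1, 2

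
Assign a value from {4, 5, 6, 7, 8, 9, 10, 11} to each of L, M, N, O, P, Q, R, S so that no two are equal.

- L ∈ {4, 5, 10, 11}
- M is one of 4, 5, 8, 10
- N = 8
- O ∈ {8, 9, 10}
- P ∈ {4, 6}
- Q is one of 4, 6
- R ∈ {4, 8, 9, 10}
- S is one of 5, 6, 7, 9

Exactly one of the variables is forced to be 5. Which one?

M

N has just one choice, so N = 8. Strike 8 from M, O, R.
The 7 still-open variables together cover exactly {4, 5, 6, 7, 9, 10, 11} — 7 values for 7 variables — and 7 appears only in S's list, so S = 7.
Among the 6 still-open variables, 11 fits only L (and all 6 values in {4, 5, 6, 9, 10, 11} must be used), so L = 11.
Among the 5 still-open variables, 5 fits only M (and all 5 values in {4, 5, 6, 9, 10} must be used), so M = 5.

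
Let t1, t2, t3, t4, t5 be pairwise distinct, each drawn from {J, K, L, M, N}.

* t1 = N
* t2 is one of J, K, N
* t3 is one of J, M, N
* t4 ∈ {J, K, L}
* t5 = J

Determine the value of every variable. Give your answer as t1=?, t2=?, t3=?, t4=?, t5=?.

t1's domain is down to {N}, so t1 = N. Eliminate N elsewhere: t2, t3.
t5 must be J (only option left). Remove J from t2, t3, t4.
That leaves t2 = K. Strike K from t4.
t3's domain is down to {M}, so t3 = M.
t4 must be L (only option left).

t1=N, t2=K, t3=M, t4=L, t5=J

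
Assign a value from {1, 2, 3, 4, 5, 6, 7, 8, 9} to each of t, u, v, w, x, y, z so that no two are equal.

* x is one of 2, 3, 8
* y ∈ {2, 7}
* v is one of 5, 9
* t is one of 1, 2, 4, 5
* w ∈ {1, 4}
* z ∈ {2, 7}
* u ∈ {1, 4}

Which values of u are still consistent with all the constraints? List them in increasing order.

1, 4

u and w between them cover only {1, 4} — a naked pair. Remove those values from t.
The 2 variables y and z are confined to {2, 7}, which locks those values in; drop them from t, x.
t has just one choice, so t = 5. So v can't be 5.
v's domain is down to {9}, so v = 9.
No further eliminations apply; u can still be any of 1, 4.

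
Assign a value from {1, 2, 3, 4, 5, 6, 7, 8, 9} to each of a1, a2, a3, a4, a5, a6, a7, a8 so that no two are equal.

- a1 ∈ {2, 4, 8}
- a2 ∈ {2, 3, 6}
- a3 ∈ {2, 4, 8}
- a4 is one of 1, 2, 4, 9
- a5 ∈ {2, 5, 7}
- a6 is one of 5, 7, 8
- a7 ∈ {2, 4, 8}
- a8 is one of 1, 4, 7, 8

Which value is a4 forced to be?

The 3 variables a1, a3, a7 are confined to {2, 4, 8}, which locks those values in; drop them from a2, a4, a5, a6, a8.
a5 and a6 share exactly the 2 values {5, 7}; by pigeonhole those values go to them, so strike 5, 7 from a8.
a8 has just one choice, so a8 = 1. Strike 1 from a4.
So a4 = 9.

9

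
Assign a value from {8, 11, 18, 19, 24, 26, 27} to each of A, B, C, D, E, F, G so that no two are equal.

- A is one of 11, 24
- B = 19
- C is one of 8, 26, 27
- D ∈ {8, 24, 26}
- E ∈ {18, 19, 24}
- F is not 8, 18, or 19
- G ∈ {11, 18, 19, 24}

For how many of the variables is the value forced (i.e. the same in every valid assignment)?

1

B must be 19 (only option left). Strike 19 from E, G.
A, E, G share exactly the 3 values {11, 18, 24}; by pigeonhole those values go to them, so strike 11, 18, 24 from D, F.
Determined: B=19. The other variables each still have more than one consistent value. That makes 1.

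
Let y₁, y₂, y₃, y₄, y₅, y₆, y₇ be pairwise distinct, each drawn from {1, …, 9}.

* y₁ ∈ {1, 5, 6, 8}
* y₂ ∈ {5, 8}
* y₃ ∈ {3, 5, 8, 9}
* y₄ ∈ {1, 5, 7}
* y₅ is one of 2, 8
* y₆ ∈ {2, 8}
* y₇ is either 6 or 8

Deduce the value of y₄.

y₅ and y₆ between them cover only {2, 8} — a naked pair. Remove those values from y₁, y₂, y₃, y₇.
y₂'s domain is down to {5}, so y₂ = 5. Remove 5 from y₁, y₃, y₄.
y₇ must be 6 (only option left). Eliminate 6 elsewhere: y₁.
y₁ must be 1 (only option left). So y₄ can't be 1.
So y₄ = 7.

7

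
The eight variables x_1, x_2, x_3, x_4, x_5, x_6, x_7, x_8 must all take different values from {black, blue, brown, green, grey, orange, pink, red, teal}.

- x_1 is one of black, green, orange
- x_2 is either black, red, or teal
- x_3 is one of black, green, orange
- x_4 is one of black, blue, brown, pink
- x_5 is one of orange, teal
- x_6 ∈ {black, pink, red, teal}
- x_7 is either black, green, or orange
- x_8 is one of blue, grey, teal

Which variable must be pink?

x_6

The 3 variables x_1, x_3, x_7 are confined to {black, green, orange}, which locks those values in; drop them from x_2, x_4, x_5, x_6.
x_5 has just one choice, so x_5 = teal. Strike teal from x_2, x_6, x_8.
x_2's domain is down to {red}, so x_2 = red. Remove red from x_6.
So pink goes to x_6.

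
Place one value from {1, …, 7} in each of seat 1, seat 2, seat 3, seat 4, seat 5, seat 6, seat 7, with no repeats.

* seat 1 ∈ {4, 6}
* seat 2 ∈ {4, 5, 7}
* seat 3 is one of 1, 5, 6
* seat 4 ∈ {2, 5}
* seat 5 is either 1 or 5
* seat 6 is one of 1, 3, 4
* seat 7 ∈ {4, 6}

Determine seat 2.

The 7 variables together cover exactly {1, 2, 3, 4, 5, 6, 7} — 7 values for 7 variables — and 2 appears only in seat 4's list, so seat 4 = 2.
The 6 still-open variables together cover exactly {1, 3, 4, 5, 6, 7} — 6 values for 6 variables — and 3 appears only in seat 6's list, so seat 6 = 3.
The 5 still-open variables draw from only 5 values {1, 4, 5, 6, 7}, so each is used; only seat 2 can be 7, hence seat 2 = 7.

7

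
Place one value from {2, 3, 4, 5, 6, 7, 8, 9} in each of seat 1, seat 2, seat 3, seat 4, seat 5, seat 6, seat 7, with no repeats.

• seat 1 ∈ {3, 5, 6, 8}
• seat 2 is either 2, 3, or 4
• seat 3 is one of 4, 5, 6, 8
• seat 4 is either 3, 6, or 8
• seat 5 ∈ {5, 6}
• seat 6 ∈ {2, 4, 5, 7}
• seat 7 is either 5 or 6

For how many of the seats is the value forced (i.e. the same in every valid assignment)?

3

The 7 variables together cover exactly {2, 3, 4, 5, 6, 7, 8} — 7 values for 7 variables — and 7 appears only in seat 6's list, so seat 6 = 7.
The 6 still-open variables together cover exactly {2, 3, 4, 5, 6, 8} — 6 values for 6 variables — and 2 appears only in seat 2's list, so seat 2 = 2.
Among the 5 still-open variables, 4 fits only seat 3 (and all 5 values in {3, 4, 5, 6, 8} must be used), so seat 3 = 4.
seat 5 and seat 7 between them cover only {5, 6} — a naked pair. Remove those values from seat 1, seat 4.
Determined: seat 2=2, seat 3=4, seat 6=7. The other seats each still have more than one consistent value. That makes 3.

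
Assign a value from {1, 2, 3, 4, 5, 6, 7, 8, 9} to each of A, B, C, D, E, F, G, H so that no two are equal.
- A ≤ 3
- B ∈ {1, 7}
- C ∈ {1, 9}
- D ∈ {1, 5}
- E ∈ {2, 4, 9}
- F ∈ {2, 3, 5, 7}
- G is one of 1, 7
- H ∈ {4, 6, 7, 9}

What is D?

The 8 variables together cover exactly {1, 2, 3, 4, 5, 6, 7, 9} — 8 values for 8 variables — and 6 appears only in H's list, so H = 6.
The 7 still-open variables together cover exactly {1, 2, 3, 4, 5, 7, 9} — 7 values for 7 variables — and 4 appears only in E's list, so E = 4.
Among the 6 still-open variables, 9 fits only C (and all 6 values in {1, 2, 3, 5, 7, 9} must be used), so C = 9.
B and G between them cover only {1, 7} — a naked pair. Remove those values from A, D, F.
So D = 5.

5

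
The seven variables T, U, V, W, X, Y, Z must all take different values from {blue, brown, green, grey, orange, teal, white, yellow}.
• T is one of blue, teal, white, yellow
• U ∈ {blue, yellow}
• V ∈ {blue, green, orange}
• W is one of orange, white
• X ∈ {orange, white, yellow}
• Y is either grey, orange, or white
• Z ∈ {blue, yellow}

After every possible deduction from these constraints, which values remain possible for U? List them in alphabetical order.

The 7 variables together cover exactly {blue, green, grey, orange, teal, white, yellow} — 7 values for 7 variables — and green appears only in V's list, so V = green.
The 6 still-open variables together cover exactly {blue, grey, orange, teal, white, yellow} — 6 values for 6 variables — and grey appears only in Y's list, so Y = grey.
The 5 still-open variables together cover exactly {blue, orange, teal, white, yellow} — 5 values for 5 variables — and teal appears only in T's list, so T = teal.
U and Z share exactly the 2 values {blue, yellow}; by pigeonhole those values go to them, so strike blue, yellow from X.
No further eliminations apply; U can still be any of blue, yellow.

blue, yellow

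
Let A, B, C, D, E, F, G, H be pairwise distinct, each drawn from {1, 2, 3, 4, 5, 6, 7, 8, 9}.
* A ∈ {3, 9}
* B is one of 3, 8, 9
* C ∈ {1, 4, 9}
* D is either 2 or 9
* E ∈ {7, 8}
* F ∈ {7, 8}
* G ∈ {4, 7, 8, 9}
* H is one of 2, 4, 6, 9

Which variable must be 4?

G

The 8 variables draw from only 8 values {1, 2, 3, 4, 6, 7, 8, 9}, so each is used; only C can be 1, hence C = 1.
Among the 7 still-open variables, 6 fits only H (and all 7 values in {2, 3, 4, 6, 7, 8, 9} must be used), so H = 6.
The 6 still-open variables together cover exactly {2, 3, 4, 7, 8, 9} — 6 values for 6 variables — and 2 appears only in D's list, so D = 2.
The 5 still-open variables draw from only 5 values {3, 4, 7, 8, 9}, so each is used; only G can be 4, hence G = 4.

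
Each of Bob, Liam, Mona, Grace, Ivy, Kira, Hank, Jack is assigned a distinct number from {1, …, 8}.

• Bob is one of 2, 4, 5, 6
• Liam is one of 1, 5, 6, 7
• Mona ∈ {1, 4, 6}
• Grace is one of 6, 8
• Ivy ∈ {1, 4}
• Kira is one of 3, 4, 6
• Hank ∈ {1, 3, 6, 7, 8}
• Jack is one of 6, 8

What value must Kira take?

The 8 variables draw from only 8 values {1, 2, 3, 4, 5, 6, 7, 8}, so each is used; only Bob can be 2, hence Bob = 2.
The 7 still-open variables draw from only 7 values {1, 3, 4, 5, 6, 7, 8}, so each is used; only Liam can be 5, hence Liam = 5.
Among the 6 still-open variables, 7 fits only Hank (and all 6 values in {1, 3, 4, 6, 7, 8} must be used), so Hank = 7.
The 5 still-open variables draw from only 5 values {1, 3, 4, 6, 8}, so each is used; only Kira can be 3, hence Kira = 3.

3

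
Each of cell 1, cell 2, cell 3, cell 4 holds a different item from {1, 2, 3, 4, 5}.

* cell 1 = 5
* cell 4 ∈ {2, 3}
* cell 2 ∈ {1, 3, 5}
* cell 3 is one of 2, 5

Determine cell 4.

3

cell 1 has just one choice, so cell 1 = 5. So cell 2, cell 3 can't be 5.
cell 3 has just one choice, so cell 3 = 2. So cell 4 can't be 2.
So cell 4 = 3.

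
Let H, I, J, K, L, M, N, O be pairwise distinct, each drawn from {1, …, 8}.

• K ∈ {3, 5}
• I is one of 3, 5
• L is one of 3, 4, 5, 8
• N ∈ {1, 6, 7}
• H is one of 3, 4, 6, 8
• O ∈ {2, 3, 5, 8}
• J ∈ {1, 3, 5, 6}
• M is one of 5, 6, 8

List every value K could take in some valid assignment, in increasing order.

The 8 variables together cover exactly {1, 2, 3, 4, 5, 6, 7, 8} — 8 values for 8 variables — and 2 appears only in O's list, so O = 2.
The 7 still-open variables draw from only 7 values {1, 3, 4, 5, 6, 7, 8}, so each is used; only N can be 7, hence N = 7.
The 6 still-open variables draw from only 6 values {1, 3, 4, 5, 6, 8}, so each is used; only J can be 1, hence J = 1.
I and K share exactly the 2 values {3, 5}; by pigeonhole those values go to them, so strike 3, 5 from H, L, M.
No further eliminations apply; K can still be any of 3, 5.

3, 5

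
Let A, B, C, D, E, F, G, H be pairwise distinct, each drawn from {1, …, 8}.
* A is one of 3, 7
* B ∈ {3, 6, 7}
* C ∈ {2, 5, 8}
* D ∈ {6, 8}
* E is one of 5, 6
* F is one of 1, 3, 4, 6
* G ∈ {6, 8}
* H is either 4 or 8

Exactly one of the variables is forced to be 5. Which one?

The 8 variables together cover exactly {1, 2, 3, 4, 5, 6, 7, 8} — 8 values for 8 variables — and 1 appears only in F's list, so F = 1.
The 7 still-open variables together cover exactly {2, 3, 4, 5, 6, 7, 8} — 7 values for 7 variables — and 2 appears only in C's list, so C = 2.
The 6 still-open variables together cover exactly {3, 4, 5, 6, 7, 8} — 6 values for 6 variables — and 4 appears only in H's list, so H = 4.
The 5 still-open variables together cover exactly {3, 5, 6, 7, 8} — 5 values for 5 variables — and 5 appears only in E's list, so E = 5.

E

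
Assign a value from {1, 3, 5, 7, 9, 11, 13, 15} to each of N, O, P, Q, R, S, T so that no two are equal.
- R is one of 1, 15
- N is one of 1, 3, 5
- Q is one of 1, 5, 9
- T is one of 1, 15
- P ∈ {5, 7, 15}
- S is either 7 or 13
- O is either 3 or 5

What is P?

The 7 variables draw from only 7 values {1, 3, 5, 7, 9, 13, 15}, so each is used; only Q can be 9, hence Q = 9.
The 6 still-open variables together cover exactly {1, 3, 5, 7, 13, 15} — 6 values for 6 variables — and 13 appears only in S's list, so S = 13.
The 5 still-open variables together cover exactly {1, 3, 5, 7, 15} — 5 values for 5 variables — and 7 appears only in P's list, so P = 7.

7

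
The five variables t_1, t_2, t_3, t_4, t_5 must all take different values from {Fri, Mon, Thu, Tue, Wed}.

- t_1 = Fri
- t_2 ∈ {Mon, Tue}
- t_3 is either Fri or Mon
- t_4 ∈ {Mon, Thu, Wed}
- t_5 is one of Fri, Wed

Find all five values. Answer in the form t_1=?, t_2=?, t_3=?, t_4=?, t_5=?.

t_1=Fri, t_2=Tue, t_3=Mon, t_4=Thu, t_5=Wed

t_1 has just one choice, so t_1 = Fri. Eliminate Fri elsewhere: t_3, t_5.
t_3 must be Mon (only option left). Remove Mon from t_2, t_4.
t_5 has just one choice, so t_5 = Wed. So t_4 can't be Wed.
t_2 has just one choice, so t_2 = Tue.
t_4's domain is down to {Thu}, so t_4 = Thu.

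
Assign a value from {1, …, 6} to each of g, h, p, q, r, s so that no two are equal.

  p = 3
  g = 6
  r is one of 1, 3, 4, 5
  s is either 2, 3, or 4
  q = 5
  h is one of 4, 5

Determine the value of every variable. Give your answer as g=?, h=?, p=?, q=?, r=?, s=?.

g must be 6 (only option left).
That leaves p = 3. Strike 3 from r, s.
q's domain is down to {5}, so q = 5. So h, r can't be 5.
h's domain is down to {4}, so h = 4. Remove 4 from r, s.
r must be 1 (only option left).
That leaves s = 2.

g=6, h=4, p=3, q=5, r=1, s=2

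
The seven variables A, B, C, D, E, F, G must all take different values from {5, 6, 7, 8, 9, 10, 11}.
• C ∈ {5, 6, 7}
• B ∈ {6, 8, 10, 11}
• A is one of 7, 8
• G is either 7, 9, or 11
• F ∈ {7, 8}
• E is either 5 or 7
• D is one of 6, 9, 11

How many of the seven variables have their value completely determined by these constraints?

3

The 7 variables together cover exactly {5, 6, 7, 8, 9, 10, 11} — 7 values for 7 variables — and 10 appears only in B's list, so B = 10.
A and F share exactly the 2 values {7, 8}; by pigeonhole those values go to them, so strike 7, 8 from C, E, G.
E has just one choice, so E = 5. Eliminate 5 elsewhere: C.
That leaves C = 6. Strike 6 from D.
Determined: B=10, C=6, E=5. The other variables each still have more than one consistent value. That makes 3.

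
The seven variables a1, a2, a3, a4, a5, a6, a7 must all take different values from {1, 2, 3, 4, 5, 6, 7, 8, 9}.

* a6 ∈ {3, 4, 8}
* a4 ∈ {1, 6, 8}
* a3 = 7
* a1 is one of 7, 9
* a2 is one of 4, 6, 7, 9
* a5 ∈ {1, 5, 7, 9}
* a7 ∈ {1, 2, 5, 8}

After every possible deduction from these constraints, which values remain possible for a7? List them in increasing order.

a3 has just one choice, so a3 = 7. Strike 7 from a1, a2, a5.
a1 has just one choice, so a1 = 9. Eliminate 9 elsewhere: a2, a5.
No further eliminations apply; a7 can still be any of 1, 2, 5, 8.

1, 2, 5, 8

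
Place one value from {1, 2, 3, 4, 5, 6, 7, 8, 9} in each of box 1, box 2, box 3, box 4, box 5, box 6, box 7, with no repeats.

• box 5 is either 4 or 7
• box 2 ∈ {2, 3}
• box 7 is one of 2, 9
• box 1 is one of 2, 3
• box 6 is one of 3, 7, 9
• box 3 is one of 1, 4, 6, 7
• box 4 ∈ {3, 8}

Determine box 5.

The 2 variables box 1 and box 2 are confined to {2, 3}, which locks those values in; drop them from box 4, box 6, box 7.
box 4 must be 8 (only option left).
That leaves box 7 = 9. Remove 9 from box 6.
box 6 must be 7 (only option left). Remove 7 from box 3, box 5.
So box 5 = 4.

4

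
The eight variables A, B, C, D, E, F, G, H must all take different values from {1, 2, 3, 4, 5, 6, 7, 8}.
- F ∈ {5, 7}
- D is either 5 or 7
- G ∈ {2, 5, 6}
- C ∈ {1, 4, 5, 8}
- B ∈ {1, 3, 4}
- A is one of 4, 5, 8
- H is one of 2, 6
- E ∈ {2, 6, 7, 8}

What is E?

The 8 variables together cover exactly {1, 2, 3, 4, 5, 6, 7, 8} — 8 values for 8 variables — and 3 appears only in B's list, so B = 3.
Among the 7 still-open variables, 1 fits only C (and all 7 values in {1, 2, 4, 5, 6, 7, 8} must be used), so C = 1.
The 6 still-open variables together cover exactly {2, 4, 5, 6, 7, 8} — 6 values for 6 variables — and 4 appears only in A's list, so A = 4.
The 5 still-open variables draw from only 5 values {2, 5, 6, 7, 8}, so each is used; only E can be 8, hence E = 8.

8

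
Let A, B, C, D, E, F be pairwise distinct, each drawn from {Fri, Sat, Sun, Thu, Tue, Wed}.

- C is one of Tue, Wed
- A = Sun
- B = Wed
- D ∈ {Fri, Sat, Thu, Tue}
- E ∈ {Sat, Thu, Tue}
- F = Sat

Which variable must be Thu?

A has just one choice, so A = Sun.
B's domain is down to {Wed}, so B = Wed. So C can't be Wed.
C must be Tue (only option left). So D, E can't be Tue.
F has just one choice, so F = Sat. Strike Sat from D, E.
So Thu goes to E.

E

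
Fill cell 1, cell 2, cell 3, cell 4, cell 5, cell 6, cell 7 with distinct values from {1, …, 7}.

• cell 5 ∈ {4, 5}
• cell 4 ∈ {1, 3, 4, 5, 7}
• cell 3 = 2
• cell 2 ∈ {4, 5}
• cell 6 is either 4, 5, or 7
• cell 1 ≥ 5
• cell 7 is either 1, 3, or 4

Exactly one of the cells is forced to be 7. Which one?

cell 6

cell 3 has just one choice, so cell 3 = 2.
The 6 still-open variables draw from only 6 values {1, 3, 4, 5, 6, 7}, so each is used; only cell 1 can be 6, hence cell 1 = 6.
cell 2 and cell 5 share exactly the 2 values {4, 5}; by pigeonhole those values go to them, so strike 4, 5 from cell 4, cell 6, cell 7.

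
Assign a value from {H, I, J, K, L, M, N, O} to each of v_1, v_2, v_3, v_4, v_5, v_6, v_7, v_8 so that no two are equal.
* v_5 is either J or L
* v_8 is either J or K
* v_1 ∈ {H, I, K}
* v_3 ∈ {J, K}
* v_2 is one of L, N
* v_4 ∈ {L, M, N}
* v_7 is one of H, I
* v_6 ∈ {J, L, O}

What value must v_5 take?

The 8 variables together cover exactly {H, I, J, K, L, M, N, O} — 8 values for 8 variables — and M appears only in v_4's list, so v_4 = M.
Among the 7 still-open variables, N fits only v_2 (and all 7 values in {H, I, J, K, L, N, O} must be used), so v_2 = N.
The 6 still-open variables draw from only 6 values {H, I, J, K, L, O}, so each is used; only v_6 can be O, hence v_6 = O.
The 5 still-open variables together cover exactly {H, I, J, K, L} — 5 values for 5 variables — and L appears only in v_5's list, so v_5 = L.

L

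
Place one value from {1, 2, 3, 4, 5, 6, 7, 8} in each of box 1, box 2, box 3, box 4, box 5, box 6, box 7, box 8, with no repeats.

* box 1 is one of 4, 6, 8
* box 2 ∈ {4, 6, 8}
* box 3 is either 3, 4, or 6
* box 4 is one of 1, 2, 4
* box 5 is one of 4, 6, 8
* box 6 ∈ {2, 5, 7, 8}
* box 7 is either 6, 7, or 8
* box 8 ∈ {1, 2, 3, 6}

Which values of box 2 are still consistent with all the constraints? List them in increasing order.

4, 6, 8

Among the 8 variables, 5 fits only box 6 (and all 8 values in {1, 2, 3, 4, 5, 6, 7, 8} must be used), so box 6 = 5.
Among the 7 still-open variables, 7 fits only box 7 (and all 7 values in {1, 2, 3, 4, 6, 7, 8} must be used), so box 7 = 7.
box 1, box 2, box 5 share exactly the 3 values {4, 6, 8}; by pigeonhole those values go to them, so strike 4, 6, 8 from box 3, box 4, box 8.
box 3 has just one choice, so box 3 = 3. So box 8 can't be 3.
No further eliminations apply; box 2 can still be any of 4, 6, 8.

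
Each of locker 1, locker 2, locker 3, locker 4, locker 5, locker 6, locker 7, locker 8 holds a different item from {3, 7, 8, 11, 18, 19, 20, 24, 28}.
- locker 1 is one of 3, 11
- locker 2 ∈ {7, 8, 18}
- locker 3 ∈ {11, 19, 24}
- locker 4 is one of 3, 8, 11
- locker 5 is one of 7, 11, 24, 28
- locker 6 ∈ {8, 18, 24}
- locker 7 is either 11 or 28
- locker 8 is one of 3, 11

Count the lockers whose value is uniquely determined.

The 8 variables together cover exactly {3, 7, 8, 11, 18, 19, 24, 28} — 8 values for 8 variables — and 19 appears only in locker 3's list, so locker 3 = 19.
The 2 variables locker 1 and locker 8 are confined to {3, 11}, which locks those values in; drop them from locker 4, locker 5, locker 7.
That leaves locker 4 = 8. Eliminate 8 elsewhere: locker 2, locker 6.
locker 7 must be 28 (only option left). So locker 5 can't be 28.
Determined: locker 3=19, locker 4=8, locker 7=28. The other lockers each still have more than one consistent value. That makes 3.

3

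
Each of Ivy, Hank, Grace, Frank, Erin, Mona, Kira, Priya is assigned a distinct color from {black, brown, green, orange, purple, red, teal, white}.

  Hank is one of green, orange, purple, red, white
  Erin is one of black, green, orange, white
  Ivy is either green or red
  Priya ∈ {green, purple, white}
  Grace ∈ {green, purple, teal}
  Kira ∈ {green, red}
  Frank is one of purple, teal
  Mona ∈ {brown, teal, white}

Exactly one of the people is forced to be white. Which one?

The 8 variables together cover exactly {black, brown, green, orange, purple, red, teal, white} — 8 values for 8 variables — and black appears only in Erin's list, so Erin = black.
The 7 still-open variables together cover exactly {brown, green, orange, purple, red, teal, white} — 7 values for 7 variables — and brown appears only in Mona's list, so Mona = brown.
The 6 still-open variables together cover exactly {green, orange, purple, red, teal, white} — 6 values for 6 variables — and orange appears only in Hank's list, so Hank = orange.
The 5 still-open variables together cover exactly {green, purple, red, teal, white} — 5 values for 5 variables — and white appears only in Priya's list, so Priya = white.

Priya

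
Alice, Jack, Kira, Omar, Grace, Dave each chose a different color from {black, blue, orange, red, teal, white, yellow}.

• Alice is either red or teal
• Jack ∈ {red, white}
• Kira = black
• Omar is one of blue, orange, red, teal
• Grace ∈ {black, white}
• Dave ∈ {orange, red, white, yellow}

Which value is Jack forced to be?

red

Kira must be black (only option left). Remove black from Grace.
Grace's domain is down to {white}, so Grace = white. Strike white from Jack, Dave.
So Jack = red.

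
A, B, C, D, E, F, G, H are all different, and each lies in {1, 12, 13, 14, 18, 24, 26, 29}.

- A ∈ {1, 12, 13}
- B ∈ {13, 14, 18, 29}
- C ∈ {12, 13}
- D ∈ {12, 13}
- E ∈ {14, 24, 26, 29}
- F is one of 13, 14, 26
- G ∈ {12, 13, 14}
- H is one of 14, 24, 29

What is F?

26

The 8 variables together cover exactly {1, 12, 13, 14, 18, 24, 26, 29} — 8 values for 8 variables — and 1 appears only in A's list, so A = 1.
The 7 still-open variables draw from only 7 values {12, 13, 14, 18, 24, 26, 29}, so each is used; only B can be 18, hence B = 18.
C and D share exactly the 2 values {12, 13}; by pigeonhole those values go to them, so strike 12, 13 from F, G.
G has just one choice, so G = 14. So E, F, H can't be 14.
So F = 26.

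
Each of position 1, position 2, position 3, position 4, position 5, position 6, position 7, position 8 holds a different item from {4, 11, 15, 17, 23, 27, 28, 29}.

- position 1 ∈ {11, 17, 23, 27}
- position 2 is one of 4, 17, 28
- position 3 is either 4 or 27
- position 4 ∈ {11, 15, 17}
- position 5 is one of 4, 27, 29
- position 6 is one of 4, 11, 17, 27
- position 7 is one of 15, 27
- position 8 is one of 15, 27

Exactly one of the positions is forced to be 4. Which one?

Among the 8 variables, 23 fits only position 1 (and all 8 values in {4, 11, 15, 17, 23, 27, 28, 29} must be used), so position 1 = 23.
The 7 still-open variables draw from only 7 values {4, 11, 15, 17, 27, 28, 29}, so each is used; only position 2 can be 28, hence position 2 = 28.
Among the 6 still-open variables, 29 fits only position 5 (and all 6 values in {4, 11, 15, 17, 27, 29} must be used), so position 5 = 29.
position 7 and position 8 share exactly the 2 values {15, 27}; by pigeonhole those values go to them, so strike 15, 27 from position 3, position 4, position 6.

position 3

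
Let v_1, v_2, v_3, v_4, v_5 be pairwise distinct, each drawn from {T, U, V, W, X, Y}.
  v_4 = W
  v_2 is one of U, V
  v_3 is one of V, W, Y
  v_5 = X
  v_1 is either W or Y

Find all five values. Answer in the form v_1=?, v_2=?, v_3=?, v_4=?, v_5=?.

v_4's domain is down to {W}, so v_4 = W. Eliminate W elsewhere: v_1, v_3.
v_5's domain is down to {X}, so v_5 = X.
v_1 has just one choice, so v_1 = Y. So v_3 can't be Y.
v_3's domain is down to {V}, so v_3 = V. Remove V from v_2.
That leaves v_2 = U.

v_1=Y, v_2=U, v_3=V, v_4=W, v_5=X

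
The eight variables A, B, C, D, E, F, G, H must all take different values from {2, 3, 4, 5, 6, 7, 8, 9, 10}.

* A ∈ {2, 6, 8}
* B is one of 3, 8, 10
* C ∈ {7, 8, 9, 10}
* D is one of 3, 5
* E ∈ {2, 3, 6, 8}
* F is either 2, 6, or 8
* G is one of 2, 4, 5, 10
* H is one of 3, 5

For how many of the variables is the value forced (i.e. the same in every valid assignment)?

D and H between them cover only {3, 5} — a naked pair. Remove those values from B, E, G.
A, E, F share exactly the 3 values {2, 6, 8}; by pigeonhole those values go to them, so strike 2, 6, 8 from B, C, G.
That leaves B = 10. Strike 10 from C, G.
G must be 4 (only option left).
Determined: B=10, G=4. The other variables each still have more than one consistent value. That makes 2.

2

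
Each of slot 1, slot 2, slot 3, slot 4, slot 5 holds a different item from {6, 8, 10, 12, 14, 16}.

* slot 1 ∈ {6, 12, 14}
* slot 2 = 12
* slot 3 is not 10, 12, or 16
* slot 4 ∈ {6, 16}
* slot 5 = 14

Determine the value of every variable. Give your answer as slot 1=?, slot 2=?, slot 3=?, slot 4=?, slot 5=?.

slot 1=6, slot 2=12, slot 3=8, slot 4=16, slot 5=14

slot 2 must be 12 (only option left). Strike 12 from slot 1.
That leaves slot 5 = 14. So slot 1, slot 3 can't be 14.
slot 1 must be 6 (only option left). Strike 6 from slot 3, slot 4.
slot 3 must be 8 (only option left).
slot 4's domain is down to {16}, so slot 4 = 16.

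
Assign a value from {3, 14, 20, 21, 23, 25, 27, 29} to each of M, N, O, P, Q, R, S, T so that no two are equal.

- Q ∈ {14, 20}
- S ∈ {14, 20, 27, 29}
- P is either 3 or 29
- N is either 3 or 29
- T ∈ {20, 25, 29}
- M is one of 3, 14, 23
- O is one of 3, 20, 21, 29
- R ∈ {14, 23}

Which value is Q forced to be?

20

Among the 8 variables, 21 fits only O (and all 8 values in {3, 14, 20, 21, 23, 25, 27, 29} must be used), so O = 21.
The 7 still-open variables draw from only 7 values {3, 14, 20, 23, 25, 27, 29}, so each is used; only T can be 25, hence T = 25.
The 6 still-open variables together cover exactly {3, 14, 20, 23, 27, 29} — 6 values for 6 variables — and 27 appears only in S's list, so S = 27.
The 5 still-open variables draw from only 5 values {3, 14, 20, 23, 29}, so each is used; only Q can be 20, hence Q = 20.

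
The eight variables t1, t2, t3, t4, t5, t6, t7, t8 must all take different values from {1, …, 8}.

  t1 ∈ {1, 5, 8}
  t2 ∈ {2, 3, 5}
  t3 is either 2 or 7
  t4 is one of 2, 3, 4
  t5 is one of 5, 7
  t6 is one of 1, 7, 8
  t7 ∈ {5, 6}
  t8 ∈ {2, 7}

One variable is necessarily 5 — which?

t5

Among the 8 variables, 4 fits only t4 (and all 8 values in {1, 2, 3, 4, 5, 6, 7, 8} must be used), so t4 = 4.
The 7 still-open variables draw from only 7 values {1, 2, 3, 5, 6, 7, 8}, so each is used; only t2 can be 3, hence t2 = 3.
The 6 still-open variables together cover exactly {1, 2, 5, 6, 7, 8} — 6 values for 6 variables — and 6 appears only in t7's list, so t7 = 6.
t3 and t8 between them cover only {2, 7} — a naked pair. Remove those values from t5, t6.
So 5 goes to t5.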